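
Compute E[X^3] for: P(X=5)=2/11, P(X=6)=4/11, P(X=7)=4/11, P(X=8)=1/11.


E[X^3] = sum(x^3 * P(x))
= 125*2/11 + 216*4/11 + 343*4/11 + 512*1/11
= 2998/11

2998/11


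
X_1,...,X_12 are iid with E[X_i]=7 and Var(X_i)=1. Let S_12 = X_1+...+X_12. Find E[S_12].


E[S_n] = n*E[X_1] = 12*7 = 84

84


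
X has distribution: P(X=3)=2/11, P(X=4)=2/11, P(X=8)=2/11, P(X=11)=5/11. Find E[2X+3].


E[2X+3] = sum(g(x)*P(x))
= 9*2/11 + 11*2/11 + 19*2/11 + 25*5/11
= 203/11

203/11


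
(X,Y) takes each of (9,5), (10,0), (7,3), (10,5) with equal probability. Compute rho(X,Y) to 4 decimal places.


Cov(X,Y) = -0.2500, Var(X) = 1.5000, Var(Y) = 4.1875
rho = Cov/(sqrt(VarX)*sqrt(VarY)) = -0.0998

-0.0998


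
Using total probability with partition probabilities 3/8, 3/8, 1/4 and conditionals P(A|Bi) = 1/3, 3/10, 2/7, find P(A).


P(A) = P(A|B1)P(B1) + P(A|B2)P(B2) + P(A|B3)P(B3)
= 1/3*3/8 + 3/10*3/8 + 2/7*1/4
= 1/8 + 9/80 + 1/14 = 173/560

173/560


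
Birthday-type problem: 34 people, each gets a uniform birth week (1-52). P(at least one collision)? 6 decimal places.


P(all different) = prod((52-i)/52 for i=0..33) = 0.000001
P(at least one match) = 1 - 0.000001 = 0.999999

0.999999


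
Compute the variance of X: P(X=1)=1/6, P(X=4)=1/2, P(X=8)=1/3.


E[X] = 29/6, E[X^2] = 59/2
Var(X) = E[X^2] - (E[X])^2 = 59/2 - (29/6)^2 = 221/36

221/36


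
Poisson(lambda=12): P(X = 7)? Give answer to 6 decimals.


P(X=7) = e^(-12) * 12^7 / 7!
≈ 0.000006144212353 * 35831808 / 5040
≈ 0.043682

0.043682


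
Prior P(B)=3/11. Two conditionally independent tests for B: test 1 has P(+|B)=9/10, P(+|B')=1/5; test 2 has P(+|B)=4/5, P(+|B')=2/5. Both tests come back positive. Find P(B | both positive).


After test 1: P(+) = 9/10*3/11 + 1/5*8/11 = 43/110
P(B|+) = (27/110)/(43/110) = 27/43
After test 2 (use post1 as new prior): P(+) = 4/5*27/43 + 2/5*16/43 = 28/43
P(B|+,+) = (108/215)/(28/43) = 27/35

27/35


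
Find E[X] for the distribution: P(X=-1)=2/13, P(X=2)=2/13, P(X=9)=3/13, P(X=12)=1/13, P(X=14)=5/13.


E[X] = sum(x * P(x))
= -1*2/13 + 2*2/13 + 9*3/13 + 12*1/13 + 14*5/13
= 111/13

111/13


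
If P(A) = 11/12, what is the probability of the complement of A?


P(A') = 1 - P(A) = 1 - 11/12 = 1/12

1/12


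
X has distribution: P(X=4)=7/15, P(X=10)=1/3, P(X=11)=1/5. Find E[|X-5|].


E[|X-5|] = sum(g(x)*P(x))
= 1*7/15 + 5*1/3 + 6*1/5
= 10/3

10/3


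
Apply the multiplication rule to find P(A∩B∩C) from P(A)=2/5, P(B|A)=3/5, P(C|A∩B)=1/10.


P(A∩B∩C) = P(A) * P(B|A) * P(C|A∩B)
= 2/5 * 3/5 * 1/10
= 6/25 * 1/10 = 3/125

3/125


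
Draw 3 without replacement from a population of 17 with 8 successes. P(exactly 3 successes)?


P(X=3) = C(8,3)*C(9,0) / C(17,3)
= 56*1 / 680
= 56/680 = 7/85

7/85


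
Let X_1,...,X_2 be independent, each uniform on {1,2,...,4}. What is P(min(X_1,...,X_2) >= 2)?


P(min >= 2) = P(all X_i >= 2) = (P(X_1 >= 2))^2
= (3/4)^2 = 9/16

9/16


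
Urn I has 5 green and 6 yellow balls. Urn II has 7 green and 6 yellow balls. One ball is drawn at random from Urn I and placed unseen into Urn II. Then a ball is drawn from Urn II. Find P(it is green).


P(transfer green) = 5/11; P(transfer yellow) = 6/11
If green transferred: Urn II has 8 green of 14, so P(green|green moved) = 4/7
If yellow transferred: Urn II has 7 green of 14, so P(green|yellow moved) = 1/2
By total probability: P(green) = 5/11*4/7 + 6/11*1/2 = 41/77

41/77


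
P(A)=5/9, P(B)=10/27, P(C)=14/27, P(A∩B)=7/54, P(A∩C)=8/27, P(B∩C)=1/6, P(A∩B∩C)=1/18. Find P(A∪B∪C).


P(A∪B∪C) = P(A)+P(B)+P(C) - P(AB)-P(AC)-P(BC) + P(ABC)
= 5/9+10/27+14/27 - 7/54-8/27-1/6 + 1/18
= 49/54

49/54


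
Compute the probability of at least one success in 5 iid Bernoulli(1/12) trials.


P(at least one) = 1 - P(none)
P(none) = (1 - 1/12)^5 = (11/12)^5 = 161051/248832
P(at least one) = 1 - 161051/248832 = 87781/248832

87781/248832


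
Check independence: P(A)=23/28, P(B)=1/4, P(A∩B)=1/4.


P(A)*P(B) = 23/28*1/4 = 23/112
P(A∩B) = 1/4 != 23/112, so not independent

No, A and B are not independent


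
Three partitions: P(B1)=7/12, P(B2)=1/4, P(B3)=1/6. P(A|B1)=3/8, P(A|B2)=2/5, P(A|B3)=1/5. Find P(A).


P(A) = P(A|B1)P(B1) + P(A|B2)P(B2) + P(A|B3)P(B3)
= 3/8*7/12 + 2/5*1/4 + 1/5*1/6
= 7/32 + 1/10 + 1/30 = 169/480

169/480


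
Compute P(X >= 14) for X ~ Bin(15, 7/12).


P(X>=14) = P(X=14) + P(X=15)
= 16955576821225/5135673858195456 + 4747561509943/15407021574586368
= 27807145986809/7703510787293184

27807145986809/7703510787293184


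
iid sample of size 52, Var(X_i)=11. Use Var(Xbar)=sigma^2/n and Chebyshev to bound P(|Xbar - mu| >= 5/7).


Var(Xbar) = Var(X)/n = 11/52
Chebyshev: P(|Xbar-mu| >= 5/7) <= Var(Xbar)/(5/7)^2 = (11/52)/(25/49) = 539/1300

539/1300


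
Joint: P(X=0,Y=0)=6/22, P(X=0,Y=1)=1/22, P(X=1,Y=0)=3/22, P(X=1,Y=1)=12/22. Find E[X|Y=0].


P(Y=0) = 9/22
E[X|Y=0] = (0*6 + 1*3)/9 = 3/9 = 1/3

1/3


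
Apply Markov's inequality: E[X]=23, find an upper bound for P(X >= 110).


Markov: P(X >= a) <= E[X]/a
P(X >= 110) <= 23/110

23/110


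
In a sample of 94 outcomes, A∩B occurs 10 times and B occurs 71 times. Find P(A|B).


P(A|B) = P(A∩B)/P(B) = (10/94)/(71/94) = 10/71

10/71


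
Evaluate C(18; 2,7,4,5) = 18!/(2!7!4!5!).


18! = 6402373705728000
Denominator: 2!=2 * 7!=5040 * 4!=24 * 5!=120
Coefficient = 6402373705728000 / 29030400 = 220540320

220540320


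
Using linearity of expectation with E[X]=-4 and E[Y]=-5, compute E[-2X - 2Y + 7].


E[-2X - 2Y + 7] = -2*E[X] - 2*E[Y] + 7
= (-2)*(-4) + (-2)*(-5) + (7)
= 8 + 10 + 7 = 25

25


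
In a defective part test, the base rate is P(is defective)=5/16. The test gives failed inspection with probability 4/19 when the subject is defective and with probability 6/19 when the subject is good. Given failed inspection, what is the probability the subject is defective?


P(A) = P(A|B)P(B) + P(A|B')P(B') = 4/19*5/16 + 6/19*11/16 = 43/152
P(B|A) = P(A|B)P(B)/P(A) = (5/76)/(43/152) = 10/43

10/43


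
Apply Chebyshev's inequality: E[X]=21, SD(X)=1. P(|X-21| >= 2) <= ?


k = 2/1 = 2
Chebyshev: P(|X-mu| >= k*sigma) <= 1/k^2 = 1/2^2 = 1/4

1/4


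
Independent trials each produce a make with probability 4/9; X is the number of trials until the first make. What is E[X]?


For geometric (trials until first success), E[X] = 1/p = 1/(4/9) = 9/4

9/4


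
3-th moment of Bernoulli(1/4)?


For Bernoulli: X in {0,1}
E[X^3] = 0^3*(1-1/4) + 1^3*1/4 = 1/4

1/4


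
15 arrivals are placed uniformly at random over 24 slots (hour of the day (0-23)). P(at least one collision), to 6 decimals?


P(all different) = prod((24-i)/24 for i=0..14) = 0.003387
P(at least one match) = 1 - 0.003387 = 0.996613

0.996613


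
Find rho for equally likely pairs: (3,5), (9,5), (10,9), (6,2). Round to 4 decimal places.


Cov(X,Y) = 3.7500, Var(X) = 7.5000, Var(Y) = 6.1875
rho = Cov/(sqrt(VarX)*sqrt(VarY)) = 0.5505

0.5505


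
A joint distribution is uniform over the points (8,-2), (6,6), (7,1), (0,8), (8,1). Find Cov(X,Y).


E[X]=29/5, E[Y]=14/5, E[XY]=7
Cov(X,Y) = E[XY] - E[X]E[Y] = 7 - 29/5*14/5 = -231/25

-231/25


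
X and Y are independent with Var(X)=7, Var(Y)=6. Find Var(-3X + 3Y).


Independence => Cov(X,Y)=0
Var(-3X + 3Y) = (-3)^2*Var(X) + 3^2*Var(Y)
= 9*7 + 9*6 = 117

117


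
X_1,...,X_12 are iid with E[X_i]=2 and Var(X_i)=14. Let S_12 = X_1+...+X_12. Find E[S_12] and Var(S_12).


E[S_n] = n*mu = 12*2 = 24
Var(S_n) = n*sigma^2 = 12*14 = 168

E[S_12]=24, Var(S_12)=168


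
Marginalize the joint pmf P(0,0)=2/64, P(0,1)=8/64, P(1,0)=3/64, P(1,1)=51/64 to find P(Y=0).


P(Y=0) = P(0,0)+P(1,0) = 2/64 + 3/64 = 5/64

5/64


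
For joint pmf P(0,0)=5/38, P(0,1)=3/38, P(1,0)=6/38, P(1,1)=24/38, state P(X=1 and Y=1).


Read from table: P(X=1, Y=1) = 24/38 = 12/19

12/19


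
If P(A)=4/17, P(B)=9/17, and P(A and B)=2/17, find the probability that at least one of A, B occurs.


P(A∪B) = P(A) + P(B) - P(A∩B)
= 4/17 + 9/17 - 2/17 = 11/17

11/17


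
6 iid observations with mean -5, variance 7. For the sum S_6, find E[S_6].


E[S_n] = n*E[X_1] = 6*-5 = -30

-30


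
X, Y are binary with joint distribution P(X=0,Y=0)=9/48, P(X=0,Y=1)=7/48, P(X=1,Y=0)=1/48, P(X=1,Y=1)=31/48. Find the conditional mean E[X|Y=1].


P(Y=1) = 38/48
E[X|Y=1] = (0*7 + 1*31)/38 = 31/38

31/38


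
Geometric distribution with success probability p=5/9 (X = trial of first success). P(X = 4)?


P(X=4) = (1-p)^3 * p = (4/9)^3 * 5/9
= 64/729 * 5/9 = 320/6561

320/6561


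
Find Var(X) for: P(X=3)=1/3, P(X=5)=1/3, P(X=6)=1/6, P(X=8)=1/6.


E[X] = 5, E[X^2] = 28
Var(X) = E[X^2] - (E[X])^2 = 28 - (5)^2 = 3

3


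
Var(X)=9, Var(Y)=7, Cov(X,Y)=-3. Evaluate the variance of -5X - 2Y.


Var(-5X - 2Y) = (-5)^2*Var(X) + (-2)^2*Var(Y) + 2*(-5)*(-2)*Cov(X,Y)
= 25*9 + 4*7 + 20*(-3)
= 225 + 28 - 60 = 193

193


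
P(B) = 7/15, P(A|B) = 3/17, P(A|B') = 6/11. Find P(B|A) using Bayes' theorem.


P(A) = P(A|B)P(B) + P(A|B')P(B') = 3/17*7/15 + 6/11*8/15 = 349/935
P(B|A) = P(A|B)P(B)/P(A) = (7/85)/(349/935) = 77/349

77/349


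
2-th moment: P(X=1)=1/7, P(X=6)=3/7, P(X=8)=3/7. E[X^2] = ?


E[X^2] = sum(x^2 * P(x))
= 1*1/7 + 36*3/7 + 64*3/7
= 43

43


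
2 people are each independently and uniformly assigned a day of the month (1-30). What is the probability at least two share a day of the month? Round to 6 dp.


P(all different) = prod((30-i)/30 for i=0..1) = 0.966667
P(at least one match) = 1 - 0.966667 = 0.033333

0.033333


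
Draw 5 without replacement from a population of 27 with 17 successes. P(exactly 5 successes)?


P(X=5) = C(17,5)*C(10,0) / C(27,5)
= 6188*1 / 80730
= 6188/80730 = 238/3105

238/3105


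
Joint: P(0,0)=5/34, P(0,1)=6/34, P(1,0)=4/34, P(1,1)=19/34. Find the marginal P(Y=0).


P(Y=0) = P(0,0)+P(1,0) = 5/34 + 4/34 = 9/34

9/34


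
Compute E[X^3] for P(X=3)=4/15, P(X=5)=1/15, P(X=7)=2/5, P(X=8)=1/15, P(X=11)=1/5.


E[X^3] = sum(g(x)*P(x))
= 27*4/15 + 125*1/15 + 343*2/5 + 512*1/15 + 1331*1/5
= 6796/15

6796/15


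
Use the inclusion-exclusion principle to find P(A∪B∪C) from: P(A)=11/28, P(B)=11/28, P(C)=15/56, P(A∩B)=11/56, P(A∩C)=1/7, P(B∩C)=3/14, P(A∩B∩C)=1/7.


P(A∪B∪C) = P(A)+P(B)+P(C) - P(AB)-P(AC)-P(BC) + P(ABC)
= 11/28+11/28+15/56 - 11/56-1/7-3/14 + 1/7
= 9/14

9/14


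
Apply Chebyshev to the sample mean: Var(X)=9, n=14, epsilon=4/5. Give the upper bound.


Var(Xbar) = Var(X)/n = 9/14
Chebyshev: P(|Xbar-mu| >= 4/5) <= Var(Xbar)/(4/5)^2 = (9/14)/(16/25) = 225/224
Bound exceeds 1, so trivial bound: 1

1


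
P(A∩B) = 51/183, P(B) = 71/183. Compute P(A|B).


P(A|B) = P(A∩B)/P(B) = (51/183)/(71/183) = 51/71

51/71


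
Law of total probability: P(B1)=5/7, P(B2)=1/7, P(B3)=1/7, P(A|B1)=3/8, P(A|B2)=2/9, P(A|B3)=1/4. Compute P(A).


P(A) = P(A|B1)P(B1) + P(A|B2)P(B2) + P(A|B3)P(B3)
= 3/8*5/7 + 2/9*1/7 + 1/4*1/7
= 15/56 + 2/63 + 1/28 = 169/504

169/504


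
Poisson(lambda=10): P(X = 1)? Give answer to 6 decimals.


P(X=1) = e^(-10) * 10^1 / 1!
≈ 0.00004539992976 * 10 / 1
≈ 0.000454

0.000454


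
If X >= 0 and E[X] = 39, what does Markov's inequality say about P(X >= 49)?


Markov: P(X >= a) <= E[X]/a
P(X >= 49) <= 39/49

39/49


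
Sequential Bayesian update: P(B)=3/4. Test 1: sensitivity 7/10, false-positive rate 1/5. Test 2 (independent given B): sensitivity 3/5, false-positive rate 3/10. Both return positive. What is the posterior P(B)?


After test 1: P(+) = 7/10*3/4 + 1/5*1/4 = 23/40
P(B|+) = (21/40)/(23/40) = 21/23
After test 2 (use post1 as new prior): P(+) = 3/5*21/23 + 3/10*2/23 = 66/115
P(B|+,+) = (63/115)/(66/115) = 21/22

21/22


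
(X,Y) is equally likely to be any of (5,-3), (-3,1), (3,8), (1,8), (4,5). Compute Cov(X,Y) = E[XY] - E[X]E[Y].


E[X]=2, E[Y]=19/5, E[XY]=34/5
Cov(X,Y) = E[XY] - E[X]E[Y] = 34/5 - 2*19/5 = -4/5

-4/5


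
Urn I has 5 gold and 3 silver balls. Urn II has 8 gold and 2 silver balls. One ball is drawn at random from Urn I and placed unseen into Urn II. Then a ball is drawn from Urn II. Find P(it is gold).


P(transfer gold) = 5/8; P(transfer silver) = 3/8
If gold transferred: Urn II has 9 gold of 11, so P(gold|gold moved) = 9/11
If silver transferred: Urn II has 8 gold of 11, so P(gold|silver moved) = 8/11
By total probability: P(gold) = 5/8*9/11 + 3/8*8/11 = 69/88

69/88


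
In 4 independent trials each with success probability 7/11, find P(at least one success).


P(at least one) = 1 - P(none)
P(none) = (1 - 7/11)^4 = (4/11)^4 = 256/14641
P(at least one) = 1 - 256/14641 = 14385/14641

14385/14641


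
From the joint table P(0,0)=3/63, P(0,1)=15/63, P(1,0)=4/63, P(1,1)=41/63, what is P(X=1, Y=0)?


Read from table: P(X=1, Y=0) = 4/63

4/63


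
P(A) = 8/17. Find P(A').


P(A') = 1 - P(A) = 1 - 8/17 = 9/17

9/17


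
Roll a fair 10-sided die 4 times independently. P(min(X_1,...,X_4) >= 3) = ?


P(min >= 3) = P(all X_i >= 3) = (P(X_1 >= 3))^4
= (8/10)^4 = (4/5)^4 = 256/625

256/625


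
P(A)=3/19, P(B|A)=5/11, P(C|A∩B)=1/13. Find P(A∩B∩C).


P(A∩B∩C) = P(A) * P(B|A) * P(C|A∩B)
= 3/19 * 5/11 * 1/13
= 15/209 * 1/13 = 15/2717

15/2717


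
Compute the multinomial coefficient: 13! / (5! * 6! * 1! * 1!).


13! = 6227020800
Denominator: 5!=120 * 6!=720 * 1!=1 * 1!=1
Coefficient = 6227020800 / 86400 = 72072

72072


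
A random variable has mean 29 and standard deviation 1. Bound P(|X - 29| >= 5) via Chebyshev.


k = 5/1 = 5
Chebyshev: P(|X-mu| >= k*sigma) <= 1/k^2 = 1/5^2 = 1/25

1/25


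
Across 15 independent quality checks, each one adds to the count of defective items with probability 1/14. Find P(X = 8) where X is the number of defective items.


P(X=8) = C(15,8) * p^8 * (1-p)^7
= 6435 * 1/1475789056 * 62748517/105413504
= 403786706895/155568095557812224

403786706895/155568095557812224


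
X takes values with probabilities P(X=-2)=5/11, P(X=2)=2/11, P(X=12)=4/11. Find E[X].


E[X] = sum(x * P(x))
= -2*5/11 + 2*2/11 + 12*4/11
= 42/11

42/11


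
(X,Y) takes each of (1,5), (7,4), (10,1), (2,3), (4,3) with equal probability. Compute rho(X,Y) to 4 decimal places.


Cov(X,Y) = -3.1600, Var(X) = 10.9600, Var(Y) = 1.7600
rho = Cov/(sqrt(VarX)*sqrt(VarY)) = -0.7195

-0.7195


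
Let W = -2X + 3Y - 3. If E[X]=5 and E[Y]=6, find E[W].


E[-2X + 3Y - 3] = -2*E[X] + 3*E[Y] - 3
= (-2)*(5) + (3)*(6) + (-3)
= -10 + 18 - 3 = 5

5


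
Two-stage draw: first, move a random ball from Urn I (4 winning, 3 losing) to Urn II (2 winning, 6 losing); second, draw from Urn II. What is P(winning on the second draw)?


P(transfer winning) = 4/7; P(transfer losing) = 3/7
If winning transferred: Urn II has 3 winning of 9, so P(winning|winning moved) = 1/3
If losing transferred: Urn II has 2 winning of 9, so P(winning|losing moved) = 2/9
By total probability: P(winning) = 4/7*1/3 + 3/7*2/9 = 2/7

2/7


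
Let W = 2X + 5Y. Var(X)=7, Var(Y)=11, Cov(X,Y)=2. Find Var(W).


Var(2X + 5Y) = 2^2*Var(X) + 5^2*Var(Y) + 2*2*5*Cov(X,Y)
= 4*7 + 25*11 + 20*2
= 28 + 275 + 40 = 343

343


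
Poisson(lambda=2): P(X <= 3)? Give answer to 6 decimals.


P(X<=3) = e^(-2)*2^0/0! + e^(-2)*2^1/1! + e^(-2)*2^2/2! + e^(-2)*2^3/3!
≈ 0.1353352832 + 0.2706705665 + 0.2706705665 + 0.1804470443
= 0.8571234605
≈ 0.857123

0.857123


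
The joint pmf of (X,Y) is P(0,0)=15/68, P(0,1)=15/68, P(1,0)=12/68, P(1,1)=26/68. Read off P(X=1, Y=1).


Read from table: P(X=1, Y=1) = 26/68 = 13/34

13/34


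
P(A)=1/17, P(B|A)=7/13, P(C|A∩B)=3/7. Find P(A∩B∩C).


P(A∩B∩C) = P(A) * P(B|A) * P(C|A∩B)
= 1/17 * 7/13 * 3/7
= 7/221 * 3/7 = 3/221

3/221


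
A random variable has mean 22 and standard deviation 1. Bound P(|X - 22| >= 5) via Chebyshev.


k = 5/1 = 5
Chebyshev: P(|X-mu| >= k*sigma) <= 1/k^2 = 1/5^2 = 1/25

1/25


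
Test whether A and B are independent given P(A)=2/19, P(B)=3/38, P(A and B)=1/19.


P(A)*P(B) = 2/19*3/38 = 3/361
P(A∩B) = 1/19 != 3/361, so not independent

No, A and B are not independent


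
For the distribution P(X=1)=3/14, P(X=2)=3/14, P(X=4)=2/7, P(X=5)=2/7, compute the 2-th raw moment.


E[X^2] = sum(x^2 * P(x))
= 1*3/14 + 4*3/14 + 16*2/7 + 25*2/7
= 179/14

179/14


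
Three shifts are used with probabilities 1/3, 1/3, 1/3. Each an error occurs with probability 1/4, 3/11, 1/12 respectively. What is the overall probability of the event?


P(A) = P(A|B1)P(B1) + P(A|B2)P(B2) + P(A|B3)P(B3)
= 1/4*1/3 + 3/11*1/3 + 1/12*1/3
= 1/12 + 1/11 + 1/36 = 20/99

20/99


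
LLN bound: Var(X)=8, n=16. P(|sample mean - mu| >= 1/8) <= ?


Var(Xbar) = Var(X)/n = 8/16
Chebyshev: P(|Xbar-mu| >= 1/8) <= Var(Xbar)/(1/8)^2 = (1/2)/(1/64) = 32
Bound exceeds 1, so trivial bound: 1

1


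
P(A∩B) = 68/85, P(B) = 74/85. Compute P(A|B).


P(A|B) = P(A∩B)/P(B) = (68/85)/(74/85) = 68/74 = 34/37

34/37


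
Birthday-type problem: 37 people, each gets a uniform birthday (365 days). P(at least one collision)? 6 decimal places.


P(all different) = prod((365-i)/365 for i=0..36) = 0.151266
P(at least one match) = 1 - 0.151266 = 0.848734

0.848734


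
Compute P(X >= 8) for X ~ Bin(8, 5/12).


P(X>=8) = P(X=8)
= 390625/429981696
= 390625/429981696

390625/429981696


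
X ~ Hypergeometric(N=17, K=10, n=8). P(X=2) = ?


P(X=2) = C(10,2)*C(7,6) / C(17,8)
= 45*7 / 24310
= 315/24310 = 63/4862

63/4862


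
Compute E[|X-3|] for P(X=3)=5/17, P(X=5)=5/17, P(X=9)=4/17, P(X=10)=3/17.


E[|X-3|] = sum(g(x)*P(x))
= 0*5/17 + 2*5/17 + 6*4/17 + 7*3/17
= 55/17

55/17


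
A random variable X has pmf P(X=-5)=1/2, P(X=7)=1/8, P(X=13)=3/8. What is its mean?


E[X] = sum(x * P(x))
= -5*1/2 + 7*1/8 + 13*3/8
= 13/4

13/4


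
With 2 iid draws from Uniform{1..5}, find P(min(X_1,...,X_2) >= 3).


P(min >= 3) = P(all X_i >= 3) = (P(X_1 >= 3))^2
= (3/5)^2 = 9/25

9/25


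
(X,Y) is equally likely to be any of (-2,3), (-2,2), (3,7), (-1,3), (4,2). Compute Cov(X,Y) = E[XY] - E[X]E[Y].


E[X]=2/5, E[Y]=17/5, E[XY]=16/5
Cov(X,Y) = E[XY] - E[X]E[Y] = 16/5 - 2/5*17/5 = 46/25

46/25


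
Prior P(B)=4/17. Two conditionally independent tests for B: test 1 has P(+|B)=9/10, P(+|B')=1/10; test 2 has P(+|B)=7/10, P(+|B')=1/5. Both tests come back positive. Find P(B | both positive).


After test 1: P(+) = 9/10*4/17 + 1/10*13/17 = 49/170
P(B|+) = (18/85)/(49/170) = 36/49
After test 2 (use post1 as new prior): P(+) = 7/10*36/49 + 1/5*13/49 = 139/245
P(B|+,+) = (18/35)/(139/245) = 126/139

126/139


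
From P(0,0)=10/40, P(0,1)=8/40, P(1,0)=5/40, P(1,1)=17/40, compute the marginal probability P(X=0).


P(X=0) = P(0,0)+P(0,1) = 10/40 + 8/40 = 18/40 = 9/20

9/20


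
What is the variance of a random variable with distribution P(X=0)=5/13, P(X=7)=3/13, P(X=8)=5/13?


E[X] = 61/13, E[X^2] = 467/13
Var(X) = E[X^2] - (E[X])^2 = 467/13 - (61/13)^2 = 2350/169

2350/169


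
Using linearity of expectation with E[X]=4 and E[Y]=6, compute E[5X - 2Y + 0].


E[5X - 2Y + 0] = 5*E[X] - 2*E[Y] + 0
= (5)*(4) + (-2)*(6) + (0)
= 20 - 12 + 0 = 8

8


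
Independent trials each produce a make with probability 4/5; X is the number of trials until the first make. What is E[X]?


For geometric (trials until first success), E[X] = 1/p = 1/(4/5) = 5/4

5/4


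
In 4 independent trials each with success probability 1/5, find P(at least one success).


P(at least one) = 1 - P(none)
P(none) = (1 - 1/5)^4 = (4/5)^4 = 256/625
P(at least one) = 1 - 256/625 = 369/625

369/625


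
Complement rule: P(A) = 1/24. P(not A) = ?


P(A') = 1 - P(A) = 1 - 1/24 = 23/24

23/24


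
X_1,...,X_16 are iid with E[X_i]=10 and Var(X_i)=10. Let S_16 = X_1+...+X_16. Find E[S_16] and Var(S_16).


E[S_n] = n*mu = 16*10 = 160
Var(S_n) = n*sigma^2 = 16*10 = 160

E[S_16]=160, Var(S_16)=160


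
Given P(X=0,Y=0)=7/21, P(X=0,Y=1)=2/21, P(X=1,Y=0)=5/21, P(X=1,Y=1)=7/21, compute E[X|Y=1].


P(Y=1) = 9/21
E[X|Y=1] = (0*2 + 1*7)/9 = 7/9

7/9


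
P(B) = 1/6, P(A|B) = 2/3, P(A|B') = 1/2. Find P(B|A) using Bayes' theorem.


P(A) = P(A|B)P(B) + P(A|B')P(B') = 2/3*1/6 + 1/2*5/6 = 19/36
P(B|A) = P(A|B)P(B)/P(A) = (1/9)/(19/36) = 4/19

4/19


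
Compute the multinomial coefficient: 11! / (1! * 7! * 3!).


11! = 39916800
Denominator: 1!=1 * 7!=5040 * 3!=6
Coefficient = 39916800 / 30240 = 1320

1320


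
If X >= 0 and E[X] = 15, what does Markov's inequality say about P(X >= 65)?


Markov: P(X >= a) <= E[X]/a
P(X >= 65) <= 15/65 = 3/13

3/13


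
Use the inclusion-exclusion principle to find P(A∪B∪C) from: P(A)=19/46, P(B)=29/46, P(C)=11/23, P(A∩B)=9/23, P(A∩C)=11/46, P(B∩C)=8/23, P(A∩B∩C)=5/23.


P(A∪B∪C) = P(A)+P(B)+P(C) - P(AB)-P(AC)-P(BC) + P(ABC)
= 19/46+29/46+11/23 - 9/23-11/46-8/23 + 5/23
= 35/46

35/46


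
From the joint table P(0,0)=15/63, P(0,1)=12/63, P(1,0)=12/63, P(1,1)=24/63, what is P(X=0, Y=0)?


Read from table: P(X=0, Y=0) = 15/63 = 5/21

5/21


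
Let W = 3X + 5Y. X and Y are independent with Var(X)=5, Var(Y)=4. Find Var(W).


Independence => Cov(X,Y)=0
Var(3X + 5Y) = 3^2*Var(X) + 5^2*Var(Y)
= 9*5 + 25*4 = 145

145


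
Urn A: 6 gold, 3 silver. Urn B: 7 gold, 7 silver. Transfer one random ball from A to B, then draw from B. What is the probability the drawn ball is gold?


P(transfer gold) = 6/9 = 2/3; P(transfer silver) = 1/3
If gold transferred: Urn II has 8 gold of 15, so P(gold|gold moved) = 8/15
If silver transferred: Urn II has 7 gold of 15, so P(gold|silver moved) = 7/15
By total probability: P(gold) = 2/3*8/15 + 1/3*7/15 = 23/45

23/45


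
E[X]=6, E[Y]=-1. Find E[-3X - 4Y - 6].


E[-3X - 4Y - 6] = -3*E[X] - 4*E[Y] - 6
= (-3)*(6) + (-4)*(-1) + (-6)
= -18 + 4 - 6 = -20

-20


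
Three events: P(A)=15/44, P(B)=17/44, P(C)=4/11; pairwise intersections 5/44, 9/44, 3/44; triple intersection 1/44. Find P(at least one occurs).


P(A∪B∪C) = P(A)+P(B)+P(C) - P(AB)-P(AC)-P(BC) + P(ABC)
= 15/44+17/44+4/11 - 5/44-9/44-3/44 + 1/44
= 8/11

8/11


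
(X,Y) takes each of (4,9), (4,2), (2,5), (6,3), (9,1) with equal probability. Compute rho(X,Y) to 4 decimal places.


Cov(X,Y) = -3.8000, Var(X) = 5.6000, Var(Y) = 8.0000
rho = Cov/(sqrt(VarX)*sqrt(VarY)) = -0.5677

-0.5677


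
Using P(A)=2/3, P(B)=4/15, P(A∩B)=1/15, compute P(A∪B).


P(A∪B) = P(A) + P(B) - P(A∩B)
= 2/3 + 4/15 - 1/15 = 13/15

13/15


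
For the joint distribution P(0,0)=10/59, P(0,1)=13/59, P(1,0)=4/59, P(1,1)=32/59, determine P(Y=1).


P(Y=1) = P(0,1)+P(1,1) = 13/59 + 32/59 = 45/59

45/59


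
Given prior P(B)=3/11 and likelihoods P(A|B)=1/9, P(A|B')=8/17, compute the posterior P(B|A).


P(A) = P(A|B)P(B) + P(A|B')P(B') = 1/9*3/11 + 8/17*8/11 = 19/51
P(B|A) = P(A|B)P(B)/P(A) = (1/33)/(19/51) = 17/209

17/209


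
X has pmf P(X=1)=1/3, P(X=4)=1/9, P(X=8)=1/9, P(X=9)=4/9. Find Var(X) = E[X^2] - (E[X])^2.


E[X] = 17/3, E[X^2] = 407/9
Var(X) = E[X^2] - (E[X])^2 = 407/9 - (17/3)^2 = 118/9

118/9


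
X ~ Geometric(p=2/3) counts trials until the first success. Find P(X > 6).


P(X > 6) = P(first 6 trials all fail) = (1-p)^6 = (1/3)^6 = 1/729

1/729


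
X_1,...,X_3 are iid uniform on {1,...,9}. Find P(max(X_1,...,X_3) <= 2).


P(max <= 2) = P(all X_i <= 2) = (P(X_1 <= 2))^3
= (2/9)^3 = 8/729

8/729


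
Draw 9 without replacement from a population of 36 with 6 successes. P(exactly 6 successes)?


P(X=6) = C(6,6)*C(30,3) / C(36,9)
= 1*4060 / 94143280
= 4060/94143280 = 1/23188

1/23188


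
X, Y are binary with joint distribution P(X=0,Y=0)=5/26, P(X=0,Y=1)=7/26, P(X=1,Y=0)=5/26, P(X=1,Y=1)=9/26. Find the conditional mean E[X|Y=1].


P(Y=1) = 16/26
E[X|Y=1] = (0*7 + 1*9)/16 = 9/16

9/16


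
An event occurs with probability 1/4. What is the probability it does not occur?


P(A') = 1 - P(A) = 1 - 1/4 = 3/4

3/4


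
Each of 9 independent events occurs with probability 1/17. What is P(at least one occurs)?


P(at least one) = 1 - P(none)
P(none) = (1 - 1/17)^9 = (16/17)^9 = 68719476736/118587876497
P(at least one) = 1 - 68719476736/118587876497 = 49868399761/118587876497

49868399761/118587876497


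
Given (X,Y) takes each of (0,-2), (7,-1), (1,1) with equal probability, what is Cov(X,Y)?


E[X]=8/3, E[Y]=-2/3, E[XY]=-2
Cov(X,Y) = E[XY] - E[X]E[Y] = -2 - 8/3*-2/3 = -2/9

-2/9


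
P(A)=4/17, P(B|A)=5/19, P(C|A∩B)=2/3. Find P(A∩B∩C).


P(A∩B∩C) = P(A) * P(B|A) * P(C|A∩B)
= 4/17 * 5/19 * 2/3
= 20/323 * 2/3 = 40/969

40/969


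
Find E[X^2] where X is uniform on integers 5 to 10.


E[X^2] = (1/6) * sum(x^2 for x=5..10)
= 355/6

355/6


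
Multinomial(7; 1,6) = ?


7! = 5040
Denominator: 1!=1 * 6!=720
Coefficient = 5040 / 720 = 7

7


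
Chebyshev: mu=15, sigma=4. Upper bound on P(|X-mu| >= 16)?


k = 16/4 = 4
Chebyshev: P(|X-mu| >= k*sigma) <= 1/k^2 = 1/4^2 = 1/16

1/16


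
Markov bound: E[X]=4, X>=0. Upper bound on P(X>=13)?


Markov: P(X >= a) <= E[X]/a
P(X >= 13) <= 4/13

4/13


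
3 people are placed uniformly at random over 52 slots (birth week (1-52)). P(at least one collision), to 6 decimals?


P(all different) = prod((52-i)/52 for i=0..2) = 0.943047
P(at least one match) = 1 - 0.943047 = 0.056953

0.056953


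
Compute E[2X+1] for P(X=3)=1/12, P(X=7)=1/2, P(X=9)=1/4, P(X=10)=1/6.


E[2X+1] = sum(g(x)*P(x))
= 7*1/12 + 15*1/2 + 19*1/4 + 21*1/6
= 49/3

49/3


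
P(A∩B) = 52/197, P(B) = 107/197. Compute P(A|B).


P(A|B) = P(A∩B)/P(B) = (52/197)/(107/197) = 52/107

52/107


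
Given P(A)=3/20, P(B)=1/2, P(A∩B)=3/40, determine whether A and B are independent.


P(A)*P(B) = 3/20*1/2 = 3/40
P(A∩B) = 3/40, which equals P(A)P(B), so independent

Yes, A and B are independent


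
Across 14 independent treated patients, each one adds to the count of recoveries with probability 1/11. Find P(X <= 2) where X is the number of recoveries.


P(X<=2) = P(X=0) + P(X=1) + P(X=2)
= 100000000000000/379749833583241 + 140000000000000/379749833583241 + 91000000000000/379749833583241
= 331000000000000/379749833583241

331000000000000/379749833583241


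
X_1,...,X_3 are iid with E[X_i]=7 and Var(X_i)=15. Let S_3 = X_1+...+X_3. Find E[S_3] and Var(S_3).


E[S_n] = n*mu = 3*7 = 21
Var(S_n) = n*sigma^2 = 3*15 = 45

E[S_3]=21, Var(S_3)=45


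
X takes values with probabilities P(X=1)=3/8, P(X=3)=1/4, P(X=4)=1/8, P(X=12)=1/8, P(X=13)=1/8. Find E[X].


E[X] = sum(x * P(x))
= 1*3/8 + 3*1/4 + 4*1/8 + 12*1/8 + 13*1/8
= 19/4

19/4


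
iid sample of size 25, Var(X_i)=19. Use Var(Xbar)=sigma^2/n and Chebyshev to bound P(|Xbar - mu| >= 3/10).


Var(Xbar) = Var(X)/n = 19/25
Chebyshev: P(|Xbar-mu| >= 3/10) <= Var(Xbar)/(3/10)^2 = (19/25)/(9/100) = 76/9
Bound exceeds 1, so trivial bound: 1

1


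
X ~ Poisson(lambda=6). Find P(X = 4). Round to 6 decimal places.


P(X=4) = e^(-6) * 6^4 / 4!
≈ 0.002478752177 * 1296 / 24
≈ 0.133853

0.133853


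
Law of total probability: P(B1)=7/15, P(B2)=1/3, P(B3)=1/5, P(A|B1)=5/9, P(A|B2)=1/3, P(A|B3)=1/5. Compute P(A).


P(A) = P(A|B1)P(B1) + P(A|B2)P(B2) + P(A|B3)P(B3)
= 5/9*7/15 + 1/3*1/3 + 1/5*1/5
= 7/27 + 1/9 + 1/25 = 277/675

277/675


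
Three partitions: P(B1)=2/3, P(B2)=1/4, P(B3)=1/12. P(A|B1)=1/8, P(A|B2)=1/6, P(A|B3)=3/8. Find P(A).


P(A) = P(A|B1)P(B1) + P(A|B2)P(B2) + P(A|B3)P(B3)
= 1/8*2/3 + 1/6*1/4 + 3/8*1/12
= 1/12 + 1/24 + 1/32 = 5/32

5/32


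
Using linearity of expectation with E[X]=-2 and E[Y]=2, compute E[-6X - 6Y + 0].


E[-6X - 6Y + 0] = -6*E[X] - 6*E[Y] + 0
= (-6)*(-2) + (-6)*(2) + (0)
= 12 - 12 + 0 = 0

0


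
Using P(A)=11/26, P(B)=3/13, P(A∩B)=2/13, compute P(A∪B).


P(A∪B) = P(A) + P(B) - P(A∩B)
= 11/26 + 3/13 - 2/13 = 1/2

1/2


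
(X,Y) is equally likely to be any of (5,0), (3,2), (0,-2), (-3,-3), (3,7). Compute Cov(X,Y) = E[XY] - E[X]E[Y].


E[X]=8/5, E[Y]=4/5, E[XY]=36/5
Cov(X,Y) = E[XY] - E[X]E[Y] = 36/5 - 8/5*4/5 = 148/25

148/25


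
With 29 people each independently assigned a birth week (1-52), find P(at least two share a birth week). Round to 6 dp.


P(all different) = prod((52-i)/52 for i=0..28) = 0.000054
P(at least one match) = 1 - 0.000054 = 0.999946

0.999946


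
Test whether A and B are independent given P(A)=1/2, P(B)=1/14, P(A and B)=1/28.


P(A)*P(B) = 1/2*1/14 = 1/28
P(A∩B) = 1/28, which equals P(A)P(B), so independent

Yes, A and B are independent


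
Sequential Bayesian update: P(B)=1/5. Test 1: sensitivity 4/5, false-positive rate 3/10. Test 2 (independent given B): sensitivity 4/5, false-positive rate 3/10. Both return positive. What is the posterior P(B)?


After test 1: P(+) = 4/5*1/5 + 3/10*4/5 = 2/5
P(B|+) = (4/25)/(2/5) = 2/5
After test 2 (use post1 as new prior): P(+) = 4/5*2/5 + 3/10*3/5 = 1/2
P(B|+,+) = (8/25)/(1/2) = 16/25

16/25


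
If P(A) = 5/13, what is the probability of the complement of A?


P(A') = 1 - P(A) = 1 - 5/13 = 8/13

8/13


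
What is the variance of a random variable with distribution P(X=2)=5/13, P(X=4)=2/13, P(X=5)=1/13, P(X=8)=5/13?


E[X] = 63/13, E[X^2] = 397/13
Var(X) = E[X^2] - (E[X])^2 = 397/13 - (63/13)^2 = 1192/169

1192/169


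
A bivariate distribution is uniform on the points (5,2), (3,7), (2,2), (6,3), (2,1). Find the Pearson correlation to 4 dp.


Cov(X,Y) = 0.2000, Var(X) = 2.6400, Var(Y) = 4.4000
rho = Cov/(sqrt(VarX)*sqrt(VarY)) = 0.0587

0.0587


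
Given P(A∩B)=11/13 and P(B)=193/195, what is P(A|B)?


P(A|B) = P(A∩B)/P(B) = (165/195)/(193/195) = 165/193

165/193


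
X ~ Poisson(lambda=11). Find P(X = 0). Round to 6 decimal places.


P(X=0) = e^(-11) * 11^0 / 0!
≈ 0.00001670170079 * 1 / 1
≈ 0.000017

0.000017


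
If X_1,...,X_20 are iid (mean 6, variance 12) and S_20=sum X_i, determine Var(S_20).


By independence, Var(S_n) = n*Var(X_1) = 20*12 = 240

240


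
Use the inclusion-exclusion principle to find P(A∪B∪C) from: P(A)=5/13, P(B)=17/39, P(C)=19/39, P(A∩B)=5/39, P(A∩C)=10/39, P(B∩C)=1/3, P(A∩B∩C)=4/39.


P(A∪B∪C) = P(A)+P(B)+P(C) - P(AB)-P(AC)-P(BC) + P(ABC)
= 5/13+17/39+19/39 - 5/39-10/39-1/3 + 4/39
= 9/13

9/13


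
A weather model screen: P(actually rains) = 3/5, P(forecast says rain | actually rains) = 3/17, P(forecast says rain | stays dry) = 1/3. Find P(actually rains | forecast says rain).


P(A) = P(A|B)P(B) + P(A|B')P(B') = 3/17*3/5 + 1/3*2/5 = 61/255
P(B|A) = P(A|B)P(B)/P(A) = (9/85)/(61/255) = 27/61

27/61


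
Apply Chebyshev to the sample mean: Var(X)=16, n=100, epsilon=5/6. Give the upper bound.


Var(Xbar) = Var(X)/n = 16/100
Chebyshev: P(|Xbar-mu| >= 5/6) <= Var(Xbar)/(5/6)^2 = (4/25)/(25/36) = 144/625

144/625


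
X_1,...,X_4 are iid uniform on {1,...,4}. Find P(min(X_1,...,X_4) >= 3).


P(min >= 3) = P(all X_i >= 3) = (P(X_1 >= 3))^4
= (2/4)^4 = (1/2)^4 = 1/16

1/16


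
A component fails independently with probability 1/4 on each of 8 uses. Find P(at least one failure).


P(at least one) = 1 - P(none)
P(none) = (1 - 1/4)^8 = (3/4)^8 = 6561/65536
P(at least one) = 1 - 6561/65536 = 58975/65536

58975/65536


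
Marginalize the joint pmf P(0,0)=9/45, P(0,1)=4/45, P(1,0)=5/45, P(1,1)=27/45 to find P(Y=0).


P(Y=0) = P(0,0)+P(1,0) = 9/45 + 5/45 = 14/45

14/45


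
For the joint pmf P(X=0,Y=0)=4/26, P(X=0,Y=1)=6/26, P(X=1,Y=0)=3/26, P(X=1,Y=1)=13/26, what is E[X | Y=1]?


P(Y=1) = 19/26
E[X|Y=1] = (0*6 + 1*13)/19 = 13/19

13/19


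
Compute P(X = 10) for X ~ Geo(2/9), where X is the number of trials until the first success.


P(X=10) = (1-p)^9 * p = (7/9)^9 * 2/9
= 40353607/387420489 * 2/9 = 80707214/3486784401

80707214/3486784401


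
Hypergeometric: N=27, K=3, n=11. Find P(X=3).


P(X=3) = C(3,3)*C(24,8) / C(27,11)
= 1*735471 / 13037895
= 735471/13037895 = 11/195

11/195


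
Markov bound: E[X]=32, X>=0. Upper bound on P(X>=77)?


Markov: P(X >= a) <= E[X]/a
P(X >= 77) <= 32/77

32/77


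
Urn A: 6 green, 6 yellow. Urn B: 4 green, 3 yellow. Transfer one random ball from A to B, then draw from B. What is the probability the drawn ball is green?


P(transfer green) = 6/12 = 1/2; P(transfer yellow) = 1/2
If green transferred: Urn II has 5 green of 8, so P(green|green moved) = 5/8
If yellow transferred: Urn II has 4 green of 8, so P(green|yellow moved) = 1/2
By total probability: P(green) = 1/2*5/8 + 1/2*1/2 = 9/16

9/16


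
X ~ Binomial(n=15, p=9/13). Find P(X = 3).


P(X=3) = C(15,3) * p^3 * (1-p)^12
= 455 * 729/2197 * 16777216/23298085122481
= 428070666240/3937376385699289

428070666240/3937376385699289


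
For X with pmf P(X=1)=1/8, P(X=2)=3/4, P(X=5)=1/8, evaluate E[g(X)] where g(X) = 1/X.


E[1/X] = sum(g(x)*P(x))
= 1*1/8 + 1/2*3/4 + 1/5*1/8
= 21/40

21/40


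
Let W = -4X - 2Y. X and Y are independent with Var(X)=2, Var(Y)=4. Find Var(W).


Independence => Cov(X,Y)=0
Var(-4X - 2Y) = (-4)^2*Var(X) + (-2)^2*Var(Y)
= 16*2 + 4*4 = 48

48


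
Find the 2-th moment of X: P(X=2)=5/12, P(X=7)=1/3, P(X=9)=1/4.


E[X^2] = sum(x^2 * P(x))
= 4*5/12 + 49*1/3 + 81*1/4
= 153/4

153/4


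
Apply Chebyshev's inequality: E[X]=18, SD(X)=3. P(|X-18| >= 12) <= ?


k = 12/3 = 4
Chebyshev: P(|X-mu| >= k*sigma) <= 1/k^2 = 1/4^2 = 1/16

1/16


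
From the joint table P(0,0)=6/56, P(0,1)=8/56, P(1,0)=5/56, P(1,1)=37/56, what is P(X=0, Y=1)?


Read from table: P(X=0, Y=1) = 8/56 = 1/7

1/7


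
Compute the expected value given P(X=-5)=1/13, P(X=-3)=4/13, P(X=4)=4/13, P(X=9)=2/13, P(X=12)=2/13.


E[X] = sum(x * P(x))
= -5*1/13 - 3*4/13 + 4*4/13 + 9*2/13 + 12*2/13
= 41/13

41/13


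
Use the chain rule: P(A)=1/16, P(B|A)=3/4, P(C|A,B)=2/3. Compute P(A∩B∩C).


P(A∩B∩C) = P(A) * P(B|A) * P(C|A∩B)
= 1/16 * 3/4 * 2/3
= 3/64 * 2/3 = 1/32

1/32


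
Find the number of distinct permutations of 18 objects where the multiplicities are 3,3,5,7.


18! = 6402373705728000
Denominator: 3!=6 * 3!=6 * 5!=120 * 7!=5040
Coefficient = 6402373705728000 / 21772800 = 294053760

294053760


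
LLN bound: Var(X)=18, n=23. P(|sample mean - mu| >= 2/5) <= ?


Var(Xbar) = Var(X)/n = 18/23
Chebyshev: P(|Xbar-mu| >= 2/5) <= Var(Xbar)/(2/5)^2 = (18/23)/(4/25) = 225/46
Bound exceeds 1, so trivial bound: 1

1


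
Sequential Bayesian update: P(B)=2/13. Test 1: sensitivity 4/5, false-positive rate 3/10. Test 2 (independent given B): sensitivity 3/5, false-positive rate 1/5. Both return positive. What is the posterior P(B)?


After test 1: P(+) = 4/5*2/13 + 3/10*11/13 = 49/130
P(B|+) = (8/65)/(49/130) = 16/49
After test 2 (use post1 as new prior): P(+) = 3/5*16/49 + 1/5*33/49 = 81/245
P(B|+,+) = (48/245)/(81/245) = 16/27

16/27


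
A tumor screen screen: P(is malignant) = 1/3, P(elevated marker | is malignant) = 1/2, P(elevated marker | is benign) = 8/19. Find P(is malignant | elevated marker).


P(A) = P(A|B)P(B) + P(A|B')P(B') = 1/2*1/3 + 8/19*2/3 = 17/38
P(B|A) = P(A|B)P(B)/P(A) = (1/6)/(17/38) = 19/51

19/51


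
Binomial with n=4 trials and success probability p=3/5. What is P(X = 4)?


P(X=4) = C(4,4) * p^4 * (1-p)^0
= 1 * 81/625 * 1
= 81/625

81/625


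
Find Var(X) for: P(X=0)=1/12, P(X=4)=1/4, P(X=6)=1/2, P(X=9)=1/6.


E[X] = 11/2, E[X^2] = 71/2
Var(X) = E[X^2] - (E[X])^2 = 71/2 - (11/2)^2 = 21/4

21/4


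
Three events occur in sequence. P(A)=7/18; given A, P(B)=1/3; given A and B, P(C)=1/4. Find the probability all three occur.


P(A∩B∩C) = P(A) * P(B|A) * P(C|A∩B)
= 7/18 * 1/3 * 1/4
= 7/54 * 1/4 = 7/216

7/216


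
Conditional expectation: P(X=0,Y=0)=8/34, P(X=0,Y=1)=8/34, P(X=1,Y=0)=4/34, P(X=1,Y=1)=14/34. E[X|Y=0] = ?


P(Y=0) = 12/34
E[X|Y=0] = (0*8 + 1*4)/12 = 4/12 = 1/3

1/3


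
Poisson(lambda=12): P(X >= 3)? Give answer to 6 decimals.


P(X>=3) = 1 - P(X<=2) = 1 - (e^(-12)*12^0/0! + e^(-12)*12^1/1! + e^(-12)*12^2/2!)
≈ 1 - (0.0000061442 + 0.0000737305 + 0.0004423833)
= 1 - 0.0005222580 = 0.9994777420
≈ 0.999478

0.999478


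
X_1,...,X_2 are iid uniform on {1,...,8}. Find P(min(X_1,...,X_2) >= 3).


P(min >= 3) = P(all X_i >= 3) = (P(X_1 >= 3))^2
= (6/8)^2 = (3/4)^2 = 9/16

9/16


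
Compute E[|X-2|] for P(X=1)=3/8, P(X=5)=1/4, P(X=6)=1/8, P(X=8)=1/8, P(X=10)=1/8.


E[|X-2|] = sum(g(x)*P(x))
= 1*3/8 + 3*1/4 + 4*1/8 + 6*1/8 + 8*1/8
= 27/8

27/8


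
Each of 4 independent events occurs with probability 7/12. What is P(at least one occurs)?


P(at least one) = 1 - P(none)
P(none) = (1 - 7/12)^4 = (5/12)^4 = 625/20736
P(at least one) = 1 - 625/20736 = 20111/20736

20111/20736


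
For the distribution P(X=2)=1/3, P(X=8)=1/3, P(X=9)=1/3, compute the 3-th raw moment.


E[X^3] = sum(x^3 * P(x))
= 8*1/3 + 512*1/3 + 729*1/3
= 1249/3

1249/3


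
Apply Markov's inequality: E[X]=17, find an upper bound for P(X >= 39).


Markov: P(X >= a) <= E[X]/a
P(X >= 39) <= 17/39

17/39


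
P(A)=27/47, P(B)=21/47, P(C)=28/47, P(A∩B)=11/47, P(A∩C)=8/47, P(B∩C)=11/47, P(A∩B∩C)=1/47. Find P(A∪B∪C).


P(A∪B∪C) = P(A)+P(B)+P(C) - P(AB)-P(AC)-P(BC) + P(ABC)
= 27/47+21/47+28/47 - 11/47-8/47-11/47 + 1/47
= 1

1


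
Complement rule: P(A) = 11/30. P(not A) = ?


P(A') = 1 - P(A) = 1 - 11/30 = 19/30

19/30


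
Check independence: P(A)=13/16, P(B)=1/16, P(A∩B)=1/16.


P(A)*P(B) = 13/16*1/16 = 13/256
P(A∩B) = 1/16 != 13/256, so not independent

No, A and B are not independent


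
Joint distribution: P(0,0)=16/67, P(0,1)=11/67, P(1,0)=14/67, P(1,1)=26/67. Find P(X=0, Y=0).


Read from table: P(X=0, Y=0) = 16/67

16/67


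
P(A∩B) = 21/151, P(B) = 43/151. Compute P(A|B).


P(A|B) = P(A∩B)/P(B) = (21/151)/(43/151) = 21/43

21/43


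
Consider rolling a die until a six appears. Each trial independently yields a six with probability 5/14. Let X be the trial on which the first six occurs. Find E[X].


For geometric (trials until first success), E[X] = 1/p = 1/(5/14) = 14/5

14/5


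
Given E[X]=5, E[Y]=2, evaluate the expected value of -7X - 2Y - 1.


E[-7X - 2Y - 1] = -7*E[X] - 2*E[Y] - 1
= (-7)*(5) + (-2)*(2) + (-1)
= -35 - 4 - 1 = -40

-40


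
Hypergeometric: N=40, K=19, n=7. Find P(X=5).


P(X=5) = C(19,5)*C(21,2) / C(40,7)
= 11628*210 / 18643560
= 2441880/18643560 = 63/481

63/481


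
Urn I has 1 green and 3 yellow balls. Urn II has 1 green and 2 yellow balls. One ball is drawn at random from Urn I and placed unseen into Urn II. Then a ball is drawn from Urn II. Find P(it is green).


P(transfer green) = 1/4; P(transfer yellow) = 3/4
If green transferred: Urn II has 2 green of 4, so P(green|green moved) = 1/2
If yellow transferred: Urn II has 1 green of 4, so P(green|yellow moved) = 1/4
By total probability: P(green) = 1/4*1/2 + 3/4*1/4 = 5/16

5/16


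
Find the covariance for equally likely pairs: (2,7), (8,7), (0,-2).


E[X]=10/3, E[Y]=4, E[XY]=70/3
Cov(X,Y) = E[XY] - E[X]E[Y] = 70/3 - 10/3*4 = 10

10


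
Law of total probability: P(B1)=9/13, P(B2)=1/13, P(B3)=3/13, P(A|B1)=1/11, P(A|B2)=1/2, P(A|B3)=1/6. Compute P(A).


P(A) = P(A|B1)P(B1) + P(A|B2)P(B2) + P(A|B3)P(B3)
= 1/11*9/13 + 1/2*1/13 + 1/6*3/13
= 9/143 + 1/26 + 1/26 = 20/143

20/143


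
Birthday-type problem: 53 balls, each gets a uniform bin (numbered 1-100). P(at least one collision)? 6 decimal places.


P(all different) = prod((100-i)/100 for i=0..52) = 0.000000
P(at least one match) = 1 - 0.000000 = 1.000000

1.000000


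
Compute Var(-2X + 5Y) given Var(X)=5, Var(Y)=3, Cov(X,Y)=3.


Var(-2X + 5Y) = (-2)^2*Var(X) + 5^2*Var(Y) + 2*(-2)*5*Cov(X,Y)
= 4*5 + 25*3 - 20*3
= 20 + 75 - 60 = 35

35


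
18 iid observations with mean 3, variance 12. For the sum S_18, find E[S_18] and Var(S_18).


E[S_n] = n*mu = 18*3 = 54
Var(S_n) = n*sigma^2 = 18*12 = 216

E[S_18]=54, Var(S_18)=216
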